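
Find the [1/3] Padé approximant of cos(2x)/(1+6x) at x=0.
(1 - 5*x/18)/(103*x**3/9 + x**2/3 + 103*x/18 + 1)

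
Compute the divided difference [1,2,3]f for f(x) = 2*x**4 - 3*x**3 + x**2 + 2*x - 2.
33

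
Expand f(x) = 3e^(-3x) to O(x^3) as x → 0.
3 - 9*x + 27*x**2/2 + O(x**3)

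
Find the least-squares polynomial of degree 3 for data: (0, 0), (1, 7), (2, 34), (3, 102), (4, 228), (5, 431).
2/21 + (20/9)x + (26/21)x² + (28/9)x³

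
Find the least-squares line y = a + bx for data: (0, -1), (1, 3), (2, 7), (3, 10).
a = -4/5, b = 37/10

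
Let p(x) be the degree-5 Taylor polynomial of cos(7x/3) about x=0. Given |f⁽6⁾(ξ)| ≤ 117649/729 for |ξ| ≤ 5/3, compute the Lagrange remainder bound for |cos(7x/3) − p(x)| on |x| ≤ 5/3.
367653125/76527504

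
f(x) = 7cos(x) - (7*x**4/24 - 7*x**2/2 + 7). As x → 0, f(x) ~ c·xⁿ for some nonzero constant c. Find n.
6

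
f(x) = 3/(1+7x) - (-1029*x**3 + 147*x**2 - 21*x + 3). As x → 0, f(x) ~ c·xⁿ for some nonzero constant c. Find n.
4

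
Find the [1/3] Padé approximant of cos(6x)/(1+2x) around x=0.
(1 - 15*x/2)/(-99*x**3 + 3*x**2 - 11*x/2 + 1)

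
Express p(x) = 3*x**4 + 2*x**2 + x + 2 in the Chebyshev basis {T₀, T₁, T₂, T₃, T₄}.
(33/8)T₀ + T₁ + (5/2)T₂ + (3/8)T₄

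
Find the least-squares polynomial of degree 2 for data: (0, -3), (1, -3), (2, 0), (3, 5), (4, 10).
-23/7 + (-1/35)x + (6/7)x²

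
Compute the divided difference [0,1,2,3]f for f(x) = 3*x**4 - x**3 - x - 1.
17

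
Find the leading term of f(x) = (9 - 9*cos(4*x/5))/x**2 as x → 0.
72/25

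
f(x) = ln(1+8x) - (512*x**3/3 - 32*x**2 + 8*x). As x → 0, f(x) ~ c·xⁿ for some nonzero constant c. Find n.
4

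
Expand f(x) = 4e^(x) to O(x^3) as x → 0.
4 + 4*x + 2*x**2 + O(x**3)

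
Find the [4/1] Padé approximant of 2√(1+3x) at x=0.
(243*x**4/320 - 27*x**3/20 + 81*x**2/20 + 36*x/5 + 2)/(21*x/10 + 1)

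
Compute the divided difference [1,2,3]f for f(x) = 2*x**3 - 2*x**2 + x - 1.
10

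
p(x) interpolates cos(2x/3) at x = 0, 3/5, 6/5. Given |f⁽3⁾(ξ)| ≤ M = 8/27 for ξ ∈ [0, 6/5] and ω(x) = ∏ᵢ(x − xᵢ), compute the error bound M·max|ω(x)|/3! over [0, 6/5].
8*sqrt(3)/3375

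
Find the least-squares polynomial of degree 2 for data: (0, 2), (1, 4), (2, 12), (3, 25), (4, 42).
9/5 + (1/10)x + (5/2)x²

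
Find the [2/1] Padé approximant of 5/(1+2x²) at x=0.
5 - 10*x**2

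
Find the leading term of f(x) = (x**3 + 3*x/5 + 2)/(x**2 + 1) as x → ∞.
x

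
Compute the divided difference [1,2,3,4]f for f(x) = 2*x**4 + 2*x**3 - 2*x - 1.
22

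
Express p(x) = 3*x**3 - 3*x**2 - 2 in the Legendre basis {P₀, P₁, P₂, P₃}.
(-3)P₀ + (9/5)P₁ + (-2)P₂ + (6/5)P₃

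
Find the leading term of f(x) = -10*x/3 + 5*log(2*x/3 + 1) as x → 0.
-10*x**2/9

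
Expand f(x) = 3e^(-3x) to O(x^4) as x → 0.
3 - 9*x + 27*x**2/2 - 27*x**3/2 + O(x**4)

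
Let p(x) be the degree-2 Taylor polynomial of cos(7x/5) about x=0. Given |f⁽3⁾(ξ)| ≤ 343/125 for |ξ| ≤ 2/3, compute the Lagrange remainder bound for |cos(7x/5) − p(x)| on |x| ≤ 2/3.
1372/10125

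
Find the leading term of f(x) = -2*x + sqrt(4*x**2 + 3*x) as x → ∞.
3/4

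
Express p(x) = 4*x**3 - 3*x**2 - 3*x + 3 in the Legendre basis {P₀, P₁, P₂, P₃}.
(2)P₀ + (-3/5)P₁ + (-2)P₂ + (8/5)P₃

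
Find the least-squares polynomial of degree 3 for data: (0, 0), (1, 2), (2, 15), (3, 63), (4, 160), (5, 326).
13/63 + (73/189)x + (-152/63)x² + (83/27)x³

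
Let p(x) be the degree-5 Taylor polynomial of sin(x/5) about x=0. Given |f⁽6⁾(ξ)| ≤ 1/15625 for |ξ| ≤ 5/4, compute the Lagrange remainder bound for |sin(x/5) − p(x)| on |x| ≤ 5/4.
1/2949120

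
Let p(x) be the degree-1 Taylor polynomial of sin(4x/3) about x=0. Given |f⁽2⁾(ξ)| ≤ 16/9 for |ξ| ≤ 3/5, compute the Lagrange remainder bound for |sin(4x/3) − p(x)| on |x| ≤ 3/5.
8/25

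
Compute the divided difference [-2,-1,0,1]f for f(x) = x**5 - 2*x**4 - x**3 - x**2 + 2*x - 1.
8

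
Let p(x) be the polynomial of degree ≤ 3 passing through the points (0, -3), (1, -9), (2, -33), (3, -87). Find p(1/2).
-9/2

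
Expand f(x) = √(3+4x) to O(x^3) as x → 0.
sqrt(3) + 2*sqrt(3)*x/3 - 2*sqrt(3)*x**2/9 + O(x**3)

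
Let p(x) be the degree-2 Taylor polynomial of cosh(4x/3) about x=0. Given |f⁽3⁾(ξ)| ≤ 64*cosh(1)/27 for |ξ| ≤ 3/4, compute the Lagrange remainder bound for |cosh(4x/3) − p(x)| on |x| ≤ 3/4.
cosh(1)/6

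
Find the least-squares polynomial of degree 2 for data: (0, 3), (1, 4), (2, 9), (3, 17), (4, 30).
107/35 + (-71/70)x + (27/14)x²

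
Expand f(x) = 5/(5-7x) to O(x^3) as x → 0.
1 + 7*x/5 + 49*x**2/25 + O(x**3)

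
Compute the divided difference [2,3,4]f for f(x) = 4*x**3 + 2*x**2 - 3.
38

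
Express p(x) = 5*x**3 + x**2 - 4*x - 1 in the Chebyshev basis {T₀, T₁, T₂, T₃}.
(-1/2)T₀ + (-1/4)T₁ + (1/2)T₂ + (5/4)T₃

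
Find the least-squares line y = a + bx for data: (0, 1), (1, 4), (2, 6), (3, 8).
a = 13/10, b = 23/10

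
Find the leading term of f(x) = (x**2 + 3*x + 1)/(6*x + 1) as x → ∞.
x/6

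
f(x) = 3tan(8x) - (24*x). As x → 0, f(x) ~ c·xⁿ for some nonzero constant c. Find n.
3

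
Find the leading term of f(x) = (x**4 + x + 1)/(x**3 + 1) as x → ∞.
x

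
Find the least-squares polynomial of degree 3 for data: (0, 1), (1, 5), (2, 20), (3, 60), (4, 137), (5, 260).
74/63 + (361/378)x + (101/252)x² + (211/108)x³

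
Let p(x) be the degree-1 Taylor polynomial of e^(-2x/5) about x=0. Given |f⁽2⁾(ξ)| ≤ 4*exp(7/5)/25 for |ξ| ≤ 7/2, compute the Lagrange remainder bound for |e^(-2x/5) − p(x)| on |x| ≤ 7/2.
49*exp(7/5)/50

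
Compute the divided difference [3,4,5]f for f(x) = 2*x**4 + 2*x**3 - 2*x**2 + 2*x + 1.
216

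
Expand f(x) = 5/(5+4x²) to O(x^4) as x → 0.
1 - 4*x**2/5 + O(x**4)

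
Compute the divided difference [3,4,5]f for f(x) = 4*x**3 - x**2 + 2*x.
47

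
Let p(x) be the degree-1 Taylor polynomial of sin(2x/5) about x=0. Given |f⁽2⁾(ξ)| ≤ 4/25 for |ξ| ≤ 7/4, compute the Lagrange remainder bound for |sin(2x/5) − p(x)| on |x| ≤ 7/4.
49/200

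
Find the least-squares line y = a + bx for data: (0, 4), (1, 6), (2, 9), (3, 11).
a = 39/10, b = 12/5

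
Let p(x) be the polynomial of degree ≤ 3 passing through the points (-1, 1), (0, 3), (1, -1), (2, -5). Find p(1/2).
11/8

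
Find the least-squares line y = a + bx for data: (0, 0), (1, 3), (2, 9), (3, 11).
a = -1/10, b = 39/10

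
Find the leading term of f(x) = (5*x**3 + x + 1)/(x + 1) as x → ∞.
5*x**2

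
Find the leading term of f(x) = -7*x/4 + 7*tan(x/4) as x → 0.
7*x**3/192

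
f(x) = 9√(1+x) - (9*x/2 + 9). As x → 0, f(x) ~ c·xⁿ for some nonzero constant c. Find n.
2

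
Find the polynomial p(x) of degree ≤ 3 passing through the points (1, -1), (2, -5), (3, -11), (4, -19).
-x**2 - x + 1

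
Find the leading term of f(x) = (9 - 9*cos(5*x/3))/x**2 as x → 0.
25/2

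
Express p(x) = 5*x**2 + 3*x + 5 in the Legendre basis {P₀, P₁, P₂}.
(20/3)P₀ + (3)P₁ + (10/3)P₂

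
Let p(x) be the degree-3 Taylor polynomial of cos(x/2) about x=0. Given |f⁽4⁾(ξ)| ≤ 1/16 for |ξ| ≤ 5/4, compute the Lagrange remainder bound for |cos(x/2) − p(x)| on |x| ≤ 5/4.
625/98304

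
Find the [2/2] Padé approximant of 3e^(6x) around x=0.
(9*x**2 + 9*x + 3)/(3*x**2 - 3*x + 1)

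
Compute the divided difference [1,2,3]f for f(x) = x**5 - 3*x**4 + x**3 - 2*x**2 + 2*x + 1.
19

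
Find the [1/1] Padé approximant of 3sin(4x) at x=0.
12*x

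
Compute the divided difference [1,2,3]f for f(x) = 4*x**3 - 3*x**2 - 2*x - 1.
21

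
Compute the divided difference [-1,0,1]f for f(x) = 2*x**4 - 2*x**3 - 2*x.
2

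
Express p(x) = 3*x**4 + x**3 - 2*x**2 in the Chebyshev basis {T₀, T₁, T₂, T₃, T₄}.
(1/8)T₀ + (3/4)T₁ + (1/2)T₂ + (1/4)T₃ + (3/8)T₄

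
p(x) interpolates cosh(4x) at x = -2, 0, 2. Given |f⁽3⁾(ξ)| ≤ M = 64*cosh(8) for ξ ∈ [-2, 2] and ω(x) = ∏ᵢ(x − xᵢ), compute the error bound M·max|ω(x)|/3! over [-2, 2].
512*sqrt(3)*cosh(8)/27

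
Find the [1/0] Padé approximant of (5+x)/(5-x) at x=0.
2*x/5 + 1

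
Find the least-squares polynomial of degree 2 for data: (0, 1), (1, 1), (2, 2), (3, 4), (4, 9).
41/35 + (-87/70)x + (11/14)x²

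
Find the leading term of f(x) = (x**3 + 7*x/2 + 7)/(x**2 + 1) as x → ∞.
x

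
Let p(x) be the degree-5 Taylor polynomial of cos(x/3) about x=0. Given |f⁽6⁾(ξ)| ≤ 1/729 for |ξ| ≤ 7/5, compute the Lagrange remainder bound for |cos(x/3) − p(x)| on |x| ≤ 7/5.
117649/8201250000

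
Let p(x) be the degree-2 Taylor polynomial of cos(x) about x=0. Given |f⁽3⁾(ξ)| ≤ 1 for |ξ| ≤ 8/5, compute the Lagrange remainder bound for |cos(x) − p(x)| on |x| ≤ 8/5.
256/375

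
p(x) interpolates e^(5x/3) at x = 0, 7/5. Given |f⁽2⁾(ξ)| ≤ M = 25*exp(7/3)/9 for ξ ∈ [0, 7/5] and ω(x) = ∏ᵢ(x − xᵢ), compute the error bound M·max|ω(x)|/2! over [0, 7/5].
49*exp(7/3)/72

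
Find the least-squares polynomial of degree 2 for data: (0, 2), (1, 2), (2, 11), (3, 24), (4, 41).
10/7 + (-6/7)x + (19/7)x²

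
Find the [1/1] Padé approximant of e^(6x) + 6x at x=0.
(21*x/2 + 1)/(1 - 3*x/2)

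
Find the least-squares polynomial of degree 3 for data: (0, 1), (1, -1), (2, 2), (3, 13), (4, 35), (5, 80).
5/7 + (-11/21)x + (-37/28)x² + (11/12)x³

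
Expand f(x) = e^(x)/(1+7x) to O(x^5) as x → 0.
1 - 6*x + 85*x**2/2 - 892*x**3/3 + 16651*x**4/8 + O(x**5)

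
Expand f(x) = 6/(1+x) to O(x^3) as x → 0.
6 - 6*x + 6*x**2 + O(x**3)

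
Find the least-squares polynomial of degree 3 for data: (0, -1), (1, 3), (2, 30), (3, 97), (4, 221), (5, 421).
-67/63 + (-443/378)x + (313/126)x² + (79/27)x³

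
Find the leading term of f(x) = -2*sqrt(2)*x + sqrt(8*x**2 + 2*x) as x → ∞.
sqrt(2)/4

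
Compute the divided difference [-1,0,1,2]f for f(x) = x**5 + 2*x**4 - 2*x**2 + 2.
9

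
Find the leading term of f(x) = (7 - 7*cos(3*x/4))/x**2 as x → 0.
63/32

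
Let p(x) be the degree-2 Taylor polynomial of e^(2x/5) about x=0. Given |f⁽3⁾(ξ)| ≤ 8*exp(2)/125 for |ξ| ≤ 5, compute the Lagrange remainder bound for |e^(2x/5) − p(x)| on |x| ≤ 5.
4*exp(2)/3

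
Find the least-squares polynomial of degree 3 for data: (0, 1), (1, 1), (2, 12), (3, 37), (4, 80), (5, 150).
101/126 + (-1691/756)x + (541/252)x² + (23/27)x³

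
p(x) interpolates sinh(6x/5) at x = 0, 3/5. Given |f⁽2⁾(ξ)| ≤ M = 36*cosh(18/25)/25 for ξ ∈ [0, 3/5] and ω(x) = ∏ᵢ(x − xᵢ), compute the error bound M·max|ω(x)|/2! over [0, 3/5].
81*cosh(18/25)/1250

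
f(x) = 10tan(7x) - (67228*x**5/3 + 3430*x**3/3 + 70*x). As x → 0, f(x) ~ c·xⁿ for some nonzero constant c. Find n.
7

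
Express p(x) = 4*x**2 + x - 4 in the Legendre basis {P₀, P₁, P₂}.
(-8/3)P₀ + P₁ + (8/3)P₂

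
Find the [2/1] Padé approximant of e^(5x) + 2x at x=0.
(5*x**2/6 + 16*x/3 + 1)/(1 - 5*x/3)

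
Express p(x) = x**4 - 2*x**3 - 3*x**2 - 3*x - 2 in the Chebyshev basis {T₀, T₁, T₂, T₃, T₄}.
(-25/8)T₀ + (-9/2)T₁ - T₂ + (-1/2)T₃ + (1/8)T₄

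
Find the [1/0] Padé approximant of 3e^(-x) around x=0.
3 - 3*x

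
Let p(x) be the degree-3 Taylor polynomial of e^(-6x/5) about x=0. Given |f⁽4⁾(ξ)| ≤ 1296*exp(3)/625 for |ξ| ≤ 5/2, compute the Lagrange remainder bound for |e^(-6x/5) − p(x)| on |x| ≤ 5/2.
27*exp(3)/8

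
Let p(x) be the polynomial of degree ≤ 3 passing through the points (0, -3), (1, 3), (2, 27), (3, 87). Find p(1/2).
-9/8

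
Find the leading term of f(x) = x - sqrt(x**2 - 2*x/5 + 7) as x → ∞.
1/5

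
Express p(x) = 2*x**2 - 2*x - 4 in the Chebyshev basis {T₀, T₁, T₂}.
(-3)T₀ + (-2)T₁ + T₂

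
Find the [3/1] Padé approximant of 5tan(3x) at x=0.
45*x**3 + 15*x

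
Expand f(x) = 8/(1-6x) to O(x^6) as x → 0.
8 + 48*x + 288*x**2 + 1728*x**3 + 10368*x**4 + 62208*x**5 + O(x**6)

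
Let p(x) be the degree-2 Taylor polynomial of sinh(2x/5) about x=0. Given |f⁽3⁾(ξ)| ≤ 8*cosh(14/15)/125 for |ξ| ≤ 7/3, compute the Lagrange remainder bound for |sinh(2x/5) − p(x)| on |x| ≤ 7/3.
1372*cosh(14/15)/10125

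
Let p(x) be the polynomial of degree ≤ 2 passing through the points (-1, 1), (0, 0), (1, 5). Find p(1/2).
7/4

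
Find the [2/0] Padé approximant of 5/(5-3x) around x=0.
9*x**2/25 + 3*x/5 + 1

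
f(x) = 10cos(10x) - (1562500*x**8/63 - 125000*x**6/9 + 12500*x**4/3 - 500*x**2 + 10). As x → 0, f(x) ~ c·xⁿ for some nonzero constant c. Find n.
10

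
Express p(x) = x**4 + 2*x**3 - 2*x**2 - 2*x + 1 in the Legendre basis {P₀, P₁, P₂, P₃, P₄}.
(8/15)P₀ + (-4/5)P₁ + (-16/21)P₂ + (4/5)P₃ + (8/35)P₄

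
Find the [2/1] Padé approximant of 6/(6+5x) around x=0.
1/(5*x/6 + 1)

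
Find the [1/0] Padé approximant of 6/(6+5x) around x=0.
1 - 5*x/6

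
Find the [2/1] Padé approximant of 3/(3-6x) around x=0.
1/(1 - 2*x)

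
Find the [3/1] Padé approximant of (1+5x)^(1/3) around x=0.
(-125*x**3/81 + 25*x**2/9 + 5*x + 1)/(10*x/3 + 1)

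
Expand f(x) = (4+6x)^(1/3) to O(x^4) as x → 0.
2**(2/3) + 2**(2/3)*x/2 - 2**(2/3)*x**2/4 + 5*2**(2/3)*x**3/24 + O(x**4)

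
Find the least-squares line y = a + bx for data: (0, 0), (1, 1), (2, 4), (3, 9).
a = -1, b = 3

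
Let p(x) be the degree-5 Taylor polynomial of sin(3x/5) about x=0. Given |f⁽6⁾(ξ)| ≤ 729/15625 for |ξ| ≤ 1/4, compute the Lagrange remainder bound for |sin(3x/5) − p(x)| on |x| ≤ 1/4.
81/5120000000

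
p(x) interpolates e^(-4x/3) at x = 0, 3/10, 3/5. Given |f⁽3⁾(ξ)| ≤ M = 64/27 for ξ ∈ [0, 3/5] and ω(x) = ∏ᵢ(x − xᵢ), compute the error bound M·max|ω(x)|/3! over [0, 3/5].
8*sqrt(3)/3375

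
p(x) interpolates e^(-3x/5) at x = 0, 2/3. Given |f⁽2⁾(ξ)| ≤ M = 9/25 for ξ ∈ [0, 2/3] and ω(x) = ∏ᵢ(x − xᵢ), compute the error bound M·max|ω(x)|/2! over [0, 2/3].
1/50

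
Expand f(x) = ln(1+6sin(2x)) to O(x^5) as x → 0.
12*x - 72*x**2 + 568*x**3 - 5088*x**4 + O(x**5)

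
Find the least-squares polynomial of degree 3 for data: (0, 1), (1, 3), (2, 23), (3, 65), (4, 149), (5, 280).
53/63 + (-47/54)x + (467/252)x² + (205/108)x³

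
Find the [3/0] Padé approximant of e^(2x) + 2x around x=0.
4*x**3/3 + 2*x**2 + 4*x + 1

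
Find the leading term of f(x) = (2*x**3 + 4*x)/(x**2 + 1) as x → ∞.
2*x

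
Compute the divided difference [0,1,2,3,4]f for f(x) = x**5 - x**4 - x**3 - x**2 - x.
9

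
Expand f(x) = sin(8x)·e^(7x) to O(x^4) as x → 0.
8*x + 56*x**2 + 332*x**3/3 + O(x**4)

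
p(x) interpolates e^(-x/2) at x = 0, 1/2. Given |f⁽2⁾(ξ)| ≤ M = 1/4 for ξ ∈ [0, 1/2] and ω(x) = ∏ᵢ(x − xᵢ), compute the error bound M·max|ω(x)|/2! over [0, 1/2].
1/128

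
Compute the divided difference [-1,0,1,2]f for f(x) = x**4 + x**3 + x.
3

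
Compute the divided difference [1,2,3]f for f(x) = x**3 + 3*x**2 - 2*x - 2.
9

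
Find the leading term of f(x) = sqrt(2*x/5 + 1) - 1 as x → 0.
x/5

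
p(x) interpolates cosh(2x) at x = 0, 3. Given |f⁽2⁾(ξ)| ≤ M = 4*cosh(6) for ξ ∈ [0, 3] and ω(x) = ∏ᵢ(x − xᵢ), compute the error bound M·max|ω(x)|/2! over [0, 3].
9*cosh(6)/2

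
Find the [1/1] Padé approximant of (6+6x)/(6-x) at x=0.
(x + 1)/(1 - x/6)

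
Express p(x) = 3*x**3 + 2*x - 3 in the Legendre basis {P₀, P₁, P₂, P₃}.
(-3)P₀ + (19/5)P₁ + (6/5)P₃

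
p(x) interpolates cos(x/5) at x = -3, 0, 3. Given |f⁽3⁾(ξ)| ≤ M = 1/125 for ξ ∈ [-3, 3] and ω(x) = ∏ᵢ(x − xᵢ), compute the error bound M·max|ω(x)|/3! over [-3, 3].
sqrt(3)/125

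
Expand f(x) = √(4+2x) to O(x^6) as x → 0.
2 + x/2 - x**2/16 + x**3/64 - 5*x**4/1024 + 7*x**5/4096 + O(x**6)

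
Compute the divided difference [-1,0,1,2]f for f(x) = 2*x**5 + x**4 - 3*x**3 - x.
9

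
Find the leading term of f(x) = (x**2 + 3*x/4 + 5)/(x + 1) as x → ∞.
x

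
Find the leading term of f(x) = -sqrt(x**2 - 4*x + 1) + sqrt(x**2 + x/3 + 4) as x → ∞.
13/6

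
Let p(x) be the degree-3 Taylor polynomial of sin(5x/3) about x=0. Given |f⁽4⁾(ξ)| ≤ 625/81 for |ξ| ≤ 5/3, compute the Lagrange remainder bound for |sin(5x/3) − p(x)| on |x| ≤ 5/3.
390625/157464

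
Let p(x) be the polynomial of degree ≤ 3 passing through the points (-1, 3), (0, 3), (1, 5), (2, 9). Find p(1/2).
15/4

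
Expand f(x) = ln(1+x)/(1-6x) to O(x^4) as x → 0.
x + 11*x**2/2 + 100*x**3/3 + O(x**4)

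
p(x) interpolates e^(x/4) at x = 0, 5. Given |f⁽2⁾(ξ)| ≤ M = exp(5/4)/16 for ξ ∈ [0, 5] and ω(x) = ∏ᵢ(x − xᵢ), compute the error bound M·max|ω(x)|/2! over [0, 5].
25*exp(5/4)/128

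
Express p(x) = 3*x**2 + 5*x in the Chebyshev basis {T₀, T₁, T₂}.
(3/2)T₀ + (5)T₁ + (3/2)T₂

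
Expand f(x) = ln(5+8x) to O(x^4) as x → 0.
log(5) + 8*x/5 - 32*x**2/25 + 512*x**3/375 + O(x**4)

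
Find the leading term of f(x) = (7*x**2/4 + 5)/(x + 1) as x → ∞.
7*x/4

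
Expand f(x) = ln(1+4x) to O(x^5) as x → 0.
4*x - 8*x**2 + 64*x**3/3 - 64*x**4 + O(x**5)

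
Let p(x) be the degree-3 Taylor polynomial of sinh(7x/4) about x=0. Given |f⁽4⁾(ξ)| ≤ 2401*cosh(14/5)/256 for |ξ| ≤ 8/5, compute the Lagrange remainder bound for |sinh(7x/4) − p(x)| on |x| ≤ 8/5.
4802*cosh(14/5)/1875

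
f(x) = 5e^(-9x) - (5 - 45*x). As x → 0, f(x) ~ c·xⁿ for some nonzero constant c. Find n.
2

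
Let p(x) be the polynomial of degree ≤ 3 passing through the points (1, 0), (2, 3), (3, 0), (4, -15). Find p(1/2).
-15/8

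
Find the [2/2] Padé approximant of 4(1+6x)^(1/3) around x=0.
(112*x**2/3 + 28*x + 4)/(10*x**2/3 + 5*x + 1)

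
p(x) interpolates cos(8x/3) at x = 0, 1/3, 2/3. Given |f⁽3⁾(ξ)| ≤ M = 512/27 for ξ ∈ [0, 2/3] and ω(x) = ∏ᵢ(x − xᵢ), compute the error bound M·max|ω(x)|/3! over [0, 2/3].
512*sqrt(3)/19683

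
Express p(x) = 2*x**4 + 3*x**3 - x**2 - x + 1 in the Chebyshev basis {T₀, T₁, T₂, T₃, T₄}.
(5/4)T₀ + (5/4)T₁ + (1/2)T₂ + (3/4)T₃ + (1/4)T₄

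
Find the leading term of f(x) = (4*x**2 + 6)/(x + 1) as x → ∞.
4*x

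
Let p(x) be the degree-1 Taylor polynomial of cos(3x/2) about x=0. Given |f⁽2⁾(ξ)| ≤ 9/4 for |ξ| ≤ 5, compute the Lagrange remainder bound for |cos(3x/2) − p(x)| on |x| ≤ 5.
225/8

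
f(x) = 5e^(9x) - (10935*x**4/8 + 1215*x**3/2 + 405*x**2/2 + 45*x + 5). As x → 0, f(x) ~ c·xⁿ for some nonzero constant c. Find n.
5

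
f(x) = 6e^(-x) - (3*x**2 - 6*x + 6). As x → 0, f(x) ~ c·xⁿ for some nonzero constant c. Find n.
3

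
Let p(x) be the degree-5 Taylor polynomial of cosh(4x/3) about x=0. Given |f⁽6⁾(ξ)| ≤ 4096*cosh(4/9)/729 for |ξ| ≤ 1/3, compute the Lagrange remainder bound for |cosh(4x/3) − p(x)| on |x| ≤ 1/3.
256*cosh(4/9)/23914845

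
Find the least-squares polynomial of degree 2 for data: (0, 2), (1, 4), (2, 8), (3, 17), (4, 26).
67/35 + (47/70)x + (19/14)x²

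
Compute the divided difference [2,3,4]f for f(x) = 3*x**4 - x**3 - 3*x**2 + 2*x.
153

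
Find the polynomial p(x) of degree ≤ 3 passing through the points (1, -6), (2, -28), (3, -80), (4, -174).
-2*x**3 - 3*x**2 + x - 2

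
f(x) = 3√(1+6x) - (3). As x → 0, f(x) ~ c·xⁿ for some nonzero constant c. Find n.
1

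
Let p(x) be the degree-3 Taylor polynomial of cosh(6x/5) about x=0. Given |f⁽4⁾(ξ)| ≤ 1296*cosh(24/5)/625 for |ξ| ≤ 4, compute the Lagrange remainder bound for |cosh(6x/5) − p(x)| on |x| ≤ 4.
13824*cosh(24/5)/625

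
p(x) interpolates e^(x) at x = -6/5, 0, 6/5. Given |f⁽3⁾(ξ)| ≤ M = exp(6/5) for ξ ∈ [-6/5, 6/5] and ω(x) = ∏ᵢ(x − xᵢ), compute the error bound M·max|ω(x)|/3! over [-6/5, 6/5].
8*sqrt(3)*exp(6/5)/125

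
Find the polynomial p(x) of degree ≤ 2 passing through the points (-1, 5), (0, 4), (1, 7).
2*x**2 + x + 4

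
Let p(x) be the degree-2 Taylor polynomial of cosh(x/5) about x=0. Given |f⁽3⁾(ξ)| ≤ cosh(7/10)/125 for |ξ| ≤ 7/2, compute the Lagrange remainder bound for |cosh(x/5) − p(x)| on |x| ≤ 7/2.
343*cosh(7/10)/6000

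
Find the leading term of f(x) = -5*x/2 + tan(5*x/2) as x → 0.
125*x**3/24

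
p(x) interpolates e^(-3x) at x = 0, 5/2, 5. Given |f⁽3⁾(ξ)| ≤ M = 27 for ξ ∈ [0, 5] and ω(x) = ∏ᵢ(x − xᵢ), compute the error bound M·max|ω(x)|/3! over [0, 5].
125*sqrt(3)/8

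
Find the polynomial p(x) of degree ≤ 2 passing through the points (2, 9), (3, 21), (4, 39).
3*x**2 - 3*x + 3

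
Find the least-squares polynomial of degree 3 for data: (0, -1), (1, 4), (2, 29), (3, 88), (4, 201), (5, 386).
-74/63 + (1007/378)x + (17/126)x² + (80/27)x³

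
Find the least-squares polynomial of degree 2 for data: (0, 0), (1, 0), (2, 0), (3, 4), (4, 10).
2/7 + (-76/35)x + (8/7)x²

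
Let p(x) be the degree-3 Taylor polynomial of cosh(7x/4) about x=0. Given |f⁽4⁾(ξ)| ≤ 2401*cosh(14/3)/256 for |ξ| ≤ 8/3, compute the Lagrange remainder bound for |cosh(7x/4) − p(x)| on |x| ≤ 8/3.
4802*cosh(14/3)/243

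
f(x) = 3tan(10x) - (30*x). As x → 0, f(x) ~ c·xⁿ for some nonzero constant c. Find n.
3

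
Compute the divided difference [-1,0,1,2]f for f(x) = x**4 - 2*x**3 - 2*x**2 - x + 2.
0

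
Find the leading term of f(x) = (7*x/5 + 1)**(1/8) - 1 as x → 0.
7*x/40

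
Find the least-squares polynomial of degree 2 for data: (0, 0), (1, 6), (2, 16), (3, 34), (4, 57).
1/5 + (11/5)x + (3)x²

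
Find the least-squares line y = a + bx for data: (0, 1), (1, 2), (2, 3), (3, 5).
a = 4/5, b = 13/10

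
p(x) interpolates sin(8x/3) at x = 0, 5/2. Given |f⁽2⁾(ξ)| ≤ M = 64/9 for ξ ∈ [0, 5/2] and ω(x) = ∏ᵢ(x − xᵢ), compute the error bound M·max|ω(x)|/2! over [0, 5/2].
50/9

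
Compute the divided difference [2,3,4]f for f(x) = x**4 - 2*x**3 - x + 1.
37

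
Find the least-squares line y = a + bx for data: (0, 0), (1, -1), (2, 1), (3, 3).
a = -9/10, b = 11/10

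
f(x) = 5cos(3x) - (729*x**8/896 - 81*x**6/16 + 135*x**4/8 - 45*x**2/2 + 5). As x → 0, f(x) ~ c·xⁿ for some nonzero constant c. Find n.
10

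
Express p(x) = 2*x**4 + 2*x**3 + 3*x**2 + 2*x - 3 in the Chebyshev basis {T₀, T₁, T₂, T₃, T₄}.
(-3/4)T₀ + (7/2)T₁ + (5/2)T₂ + (1/2)T₃ + (1/4)T₄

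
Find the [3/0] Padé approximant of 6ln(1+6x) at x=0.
36*x*(12*x**2 - 3*x + 1)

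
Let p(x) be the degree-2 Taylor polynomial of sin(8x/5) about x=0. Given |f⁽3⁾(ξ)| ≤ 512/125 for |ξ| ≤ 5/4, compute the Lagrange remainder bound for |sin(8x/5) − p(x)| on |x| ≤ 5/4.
4/3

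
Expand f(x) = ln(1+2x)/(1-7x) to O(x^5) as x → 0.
2*x + 12*x**2 + 260*x**3/3 + 1808*x**4/3 + O(x**5)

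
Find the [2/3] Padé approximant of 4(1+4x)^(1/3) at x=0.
(224*x**2/9 + 64*x/3 + 4)/(-32*x**3/81 + 8*x**2/3 + 4*x + 1)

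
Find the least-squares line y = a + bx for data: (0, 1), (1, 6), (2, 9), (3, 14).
a = 6/5, b = 21/5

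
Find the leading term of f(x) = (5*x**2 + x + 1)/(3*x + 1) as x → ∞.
5*x/3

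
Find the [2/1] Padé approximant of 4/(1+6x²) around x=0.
4 - 24*x**2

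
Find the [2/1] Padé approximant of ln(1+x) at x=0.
x*(x + 6)/(6*(2*x/3 + 1))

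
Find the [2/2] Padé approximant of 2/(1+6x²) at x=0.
2/(6*x**2 + 1)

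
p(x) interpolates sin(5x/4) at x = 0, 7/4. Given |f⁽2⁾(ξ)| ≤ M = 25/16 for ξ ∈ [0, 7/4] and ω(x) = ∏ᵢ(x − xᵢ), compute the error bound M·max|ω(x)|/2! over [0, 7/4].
1225/2048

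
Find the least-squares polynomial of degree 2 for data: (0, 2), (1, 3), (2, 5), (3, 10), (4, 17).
15/7 + (-41/70)x + (15/14)x²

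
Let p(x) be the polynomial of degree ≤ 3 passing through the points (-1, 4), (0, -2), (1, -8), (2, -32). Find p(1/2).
-31/8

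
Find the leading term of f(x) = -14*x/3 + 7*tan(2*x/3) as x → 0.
56*x**3/81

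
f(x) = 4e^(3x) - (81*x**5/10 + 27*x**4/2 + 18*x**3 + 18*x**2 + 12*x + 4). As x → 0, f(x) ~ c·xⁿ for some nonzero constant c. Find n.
6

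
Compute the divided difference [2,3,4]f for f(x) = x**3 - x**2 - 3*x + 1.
8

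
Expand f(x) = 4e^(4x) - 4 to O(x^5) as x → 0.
16*x + 32*x**2 + 128*x**3/3 + 128*x**4/3 + O(x**5)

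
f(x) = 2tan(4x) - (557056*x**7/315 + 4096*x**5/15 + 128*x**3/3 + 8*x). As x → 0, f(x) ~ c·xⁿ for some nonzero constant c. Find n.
9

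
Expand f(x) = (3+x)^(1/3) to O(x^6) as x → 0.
3**(1/3) + 3**(1/3)*x/9 - 3**(1/3)*x**2/81 + 5*3**(1/3)*x**3/2187 - 10*3**(1/3)*x**4/19683 + 22*3**(1/3)*x**5/177147 + O(x**6)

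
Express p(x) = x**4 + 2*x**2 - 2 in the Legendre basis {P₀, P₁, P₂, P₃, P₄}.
(-17/15)P₀ + (40/21)P₂ + (8/35)P₄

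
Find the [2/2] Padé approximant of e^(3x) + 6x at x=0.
(-x**2/4 + 17*x/2 + 1)/(-x**2/4 - x/2 + 1)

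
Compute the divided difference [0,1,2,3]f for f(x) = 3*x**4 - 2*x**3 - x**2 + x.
16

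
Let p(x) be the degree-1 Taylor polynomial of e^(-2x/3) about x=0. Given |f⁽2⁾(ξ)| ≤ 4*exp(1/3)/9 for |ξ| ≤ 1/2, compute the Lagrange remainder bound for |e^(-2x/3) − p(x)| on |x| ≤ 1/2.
exp(1/3)/18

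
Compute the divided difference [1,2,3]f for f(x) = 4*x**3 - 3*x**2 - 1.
21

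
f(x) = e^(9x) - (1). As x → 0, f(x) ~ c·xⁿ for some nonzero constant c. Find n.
1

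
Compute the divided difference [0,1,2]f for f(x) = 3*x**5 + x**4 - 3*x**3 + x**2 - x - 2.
44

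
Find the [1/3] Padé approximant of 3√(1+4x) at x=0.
(21*x/2 + 3)/(x**3 - x**2 + 3*x/2 + 1)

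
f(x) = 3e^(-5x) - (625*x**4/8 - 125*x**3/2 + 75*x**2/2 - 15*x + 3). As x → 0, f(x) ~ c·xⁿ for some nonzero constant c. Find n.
5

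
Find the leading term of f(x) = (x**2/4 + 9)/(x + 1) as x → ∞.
x/4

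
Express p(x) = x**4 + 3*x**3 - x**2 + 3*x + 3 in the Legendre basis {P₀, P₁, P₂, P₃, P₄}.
(43/15)P₀ + (24/5)P₁ + (-2/21)P₂ + (6/5)P₃ + (8/35)P₄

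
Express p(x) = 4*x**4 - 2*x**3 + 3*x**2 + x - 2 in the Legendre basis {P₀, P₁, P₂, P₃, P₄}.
(-1/5)P₀ + (-1/5)P₁ + (30/7)P₂ + (-4/5)P₃ + (32/35)P₄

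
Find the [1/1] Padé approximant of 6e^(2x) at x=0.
(6*x + 6)/(1 - x)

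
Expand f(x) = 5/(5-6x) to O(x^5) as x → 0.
1 + 6*x/5 + 36*x**2/25 + 216*x**3/125 + 1296*x**4/625 + O(x**5)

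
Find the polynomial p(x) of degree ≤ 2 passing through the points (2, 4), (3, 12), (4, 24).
2*x**2 - 2*x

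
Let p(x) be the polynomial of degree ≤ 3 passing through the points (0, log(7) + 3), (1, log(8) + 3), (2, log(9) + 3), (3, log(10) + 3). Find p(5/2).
log(3*2**(3/8)*3**(7/8)*5**(5/16)*7**(1/16)/2) + 3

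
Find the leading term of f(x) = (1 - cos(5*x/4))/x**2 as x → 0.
25/32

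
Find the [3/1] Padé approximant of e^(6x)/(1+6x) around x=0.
(99*x**3/2 + 18*x**2 + 27*x/4 + 1)/(27*x/4 + 1)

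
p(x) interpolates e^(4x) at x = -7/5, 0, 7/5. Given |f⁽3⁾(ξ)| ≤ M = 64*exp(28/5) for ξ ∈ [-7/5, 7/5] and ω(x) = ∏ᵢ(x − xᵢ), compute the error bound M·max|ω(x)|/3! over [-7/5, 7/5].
21952*sqrt(3)*exp(28/5)/3375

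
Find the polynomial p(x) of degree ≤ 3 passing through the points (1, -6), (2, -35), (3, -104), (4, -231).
-3*x**3 - 2*x**2 - 2*x + 1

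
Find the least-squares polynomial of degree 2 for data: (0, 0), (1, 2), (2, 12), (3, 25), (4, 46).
-1/7 + (-3/14)x + (41/14)x²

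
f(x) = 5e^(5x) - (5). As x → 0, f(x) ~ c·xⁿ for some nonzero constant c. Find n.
1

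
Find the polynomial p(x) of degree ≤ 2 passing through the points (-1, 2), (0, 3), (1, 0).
-2*x**2 - x + 3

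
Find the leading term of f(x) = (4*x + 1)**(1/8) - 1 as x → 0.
x/2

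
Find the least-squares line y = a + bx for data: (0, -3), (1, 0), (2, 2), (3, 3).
a = -5/2, b = 2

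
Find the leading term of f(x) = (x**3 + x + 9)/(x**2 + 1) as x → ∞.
x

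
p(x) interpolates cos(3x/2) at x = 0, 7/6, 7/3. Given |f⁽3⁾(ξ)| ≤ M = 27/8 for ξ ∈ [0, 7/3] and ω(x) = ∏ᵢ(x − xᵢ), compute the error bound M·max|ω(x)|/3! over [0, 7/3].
343*sqrt(3)/1728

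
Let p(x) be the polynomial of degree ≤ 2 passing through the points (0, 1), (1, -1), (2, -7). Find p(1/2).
1/2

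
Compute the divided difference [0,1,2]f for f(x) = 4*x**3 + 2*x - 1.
12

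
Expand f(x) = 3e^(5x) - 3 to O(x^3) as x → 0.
15*x + 75*x**2/2 + O(x**3)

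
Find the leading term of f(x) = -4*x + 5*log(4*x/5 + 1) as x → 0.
-8*x**2/5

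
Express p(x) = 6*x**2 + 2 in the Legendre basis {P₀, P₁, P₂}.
(4)P₀ + (4)P₂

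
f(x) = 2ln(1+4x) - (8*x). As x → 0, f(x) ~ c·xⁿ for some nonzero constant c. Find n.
2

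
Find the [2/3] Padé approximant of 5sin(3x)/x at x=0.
(15 - 63*x**2/4)/(9*x**2/20 + 1)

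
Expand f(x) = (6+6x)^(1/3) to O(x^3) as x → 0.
6**(1/3) + 6**(1/3)*x/3 - 6**(1/3)*x**2/9 + O(x**3)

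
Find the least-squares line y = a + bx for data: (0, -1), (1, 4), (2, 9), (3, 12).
a = -3/5, b = 22/5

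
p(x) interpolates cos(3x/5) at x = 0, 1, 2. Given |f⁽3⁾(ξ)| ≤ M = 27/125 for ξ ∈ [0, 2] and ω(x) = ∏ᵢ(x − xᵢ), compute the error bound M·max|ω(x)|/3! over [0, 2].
sqrt(3)/125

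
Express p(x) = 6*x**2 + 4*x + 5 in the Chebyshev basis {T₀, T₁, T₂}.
(8)T₀ + (4)T₁ + (3)T₂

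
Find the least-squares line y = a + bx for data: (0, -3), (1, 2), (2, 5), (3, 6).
a = -2, b = 3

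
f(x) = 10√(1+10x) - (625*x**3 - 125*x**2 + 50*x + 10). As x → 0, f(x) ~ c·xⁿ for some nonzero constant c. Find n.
4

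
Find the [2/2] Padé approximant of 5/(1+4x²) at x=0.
5/(4*x**2 + 1)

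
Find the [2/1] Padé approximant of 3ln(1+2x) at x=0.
2*x*(x + 3)/(4*x/3 + 1)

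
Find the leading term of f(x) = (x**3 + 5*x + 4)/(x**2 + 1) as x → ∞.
x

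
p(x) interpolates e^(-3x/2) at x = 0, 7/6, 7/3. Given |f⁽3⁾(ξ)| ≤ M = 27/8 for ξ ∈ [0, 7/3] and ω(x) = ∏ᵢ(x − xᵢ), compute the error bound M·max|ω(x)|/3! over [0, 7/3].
343*sqrt(3)/1728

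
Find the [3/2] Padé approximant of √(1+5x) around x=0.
(125*x**3/32 + 225*x**2/16 + 15*x/2 + 1)/(75*x**2/16 + 5*x + 1)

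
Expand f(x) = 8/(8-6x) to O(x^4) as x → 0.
1 + 3*x/4 + 9*x**2/16 + 27*x**3/64 + O(x**4)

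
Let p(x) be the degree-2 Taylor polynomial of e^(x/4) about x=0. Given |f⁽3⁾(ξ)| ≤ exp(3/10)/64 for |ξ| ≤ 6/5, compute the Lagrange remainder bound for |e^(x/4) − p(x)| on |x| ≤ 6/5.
9*exp(3/10)/2000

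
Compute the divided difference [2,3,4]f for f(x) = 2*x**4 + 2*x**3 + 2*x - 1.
128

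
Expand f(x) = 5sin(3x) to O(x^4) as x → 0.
15*x - 45*x**3/2 + O(x**4)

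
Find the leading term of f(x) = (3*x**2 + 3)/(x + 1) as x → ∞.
3*x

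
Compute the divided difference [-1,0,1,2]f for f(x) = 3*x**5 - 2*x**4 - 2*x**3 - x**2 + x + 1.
9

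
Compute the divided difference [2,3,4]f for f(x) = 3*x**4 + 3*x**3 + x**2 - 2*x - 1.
193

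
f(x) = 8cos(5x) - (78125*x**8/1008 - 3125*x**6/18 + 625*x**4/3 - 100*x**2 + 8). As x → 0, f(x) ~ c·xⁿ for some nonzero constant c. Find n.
10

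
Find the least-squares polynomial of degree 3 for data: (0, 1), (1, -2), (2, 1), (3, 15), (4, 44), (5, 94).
41/42 + (-1079/252)x + (23/42)x² + (29/36)x³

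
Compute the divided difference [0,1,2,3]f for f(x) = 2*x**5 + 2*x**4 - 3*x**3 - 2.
59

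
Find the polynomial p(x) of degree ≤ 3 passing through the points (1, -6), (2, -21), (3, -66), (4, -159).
-3*x**3 + 3*x**2 - 3*x - 3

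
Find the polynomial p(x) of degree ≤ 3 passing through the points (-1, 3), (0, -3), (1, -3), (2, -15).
-3*x**3 + 3*x**2 - 3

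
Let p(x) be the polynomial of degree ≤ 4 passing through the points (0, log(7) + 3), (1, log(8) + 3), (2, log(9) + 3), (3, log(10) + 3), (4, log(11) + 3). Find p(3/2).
log(6*11**(3/128)*2**(1/4)*3**(13/32)*5**(27/32)*7**(123/128)/35) + 3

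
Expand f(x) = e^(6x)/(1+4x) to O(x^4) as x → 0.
1 + 2*x + 10*x**2 - 4*x**3 + O(x**4)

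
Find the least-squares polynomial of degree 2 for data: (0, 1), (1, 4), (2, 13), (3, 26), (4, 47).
39/35 + (-1/35)x + (20/7)x²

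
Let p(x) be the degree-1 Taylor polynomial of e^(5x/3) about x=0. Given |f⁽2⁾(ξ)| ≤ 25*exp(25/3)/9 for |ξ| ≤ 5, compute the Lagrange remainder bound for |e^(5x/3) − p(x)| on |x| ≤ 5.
625*exp(25/3)/18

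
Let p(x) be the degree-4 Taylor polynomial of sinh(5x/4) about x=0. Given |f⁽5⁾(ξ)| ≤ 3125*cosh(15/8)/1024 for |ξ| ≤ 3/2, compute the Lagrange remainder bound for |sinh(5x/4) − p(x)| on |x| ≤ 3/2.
50625*cosh(15/8)/262144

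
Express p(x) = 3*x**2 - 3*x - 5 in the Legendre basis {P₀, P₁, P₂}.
(-4)P₀ + (-3)P₁ + (2)P₂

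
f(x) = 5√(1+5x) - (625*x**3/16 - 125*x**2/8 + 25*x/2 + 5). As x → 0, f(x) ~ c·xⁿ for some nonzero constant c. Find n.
4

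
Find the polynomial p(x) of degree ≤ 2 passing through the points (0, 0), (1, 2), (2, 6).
x**2 + x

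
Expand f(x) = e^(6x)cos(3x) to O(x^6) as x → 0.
1 + 6*x + 27*x**2/2 + 9*x**3 - 189*x**4/8 - 1539*x**5/20 + O(x**6)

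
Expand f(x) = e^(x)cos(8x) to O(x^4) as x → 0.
1 + x - 63*x**2/2 - 191*x**3/6 + O(x**4)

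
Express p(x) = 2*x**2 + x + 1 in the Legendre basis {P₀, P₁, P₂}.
(5/3)P₀ + P₁ + (4/3)P₂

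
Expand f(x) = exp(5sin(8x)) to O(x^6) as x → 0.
1 + 40*x + 800*x**2 + 10240*x**3 + 89600*x**4 + 1540096*x**5/3 + O(x**6)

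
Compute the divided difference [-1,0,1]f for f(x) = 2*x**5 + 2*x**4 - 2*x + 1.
2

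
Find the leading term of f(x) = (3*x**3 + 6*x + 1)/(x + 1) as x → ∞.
3*x**2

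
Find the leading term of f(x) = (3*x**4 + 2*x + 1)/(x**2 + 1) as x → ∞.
3*x**2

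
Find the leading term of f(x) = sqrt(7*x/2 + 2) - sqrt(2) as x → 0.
7*sqrt(2)*x/8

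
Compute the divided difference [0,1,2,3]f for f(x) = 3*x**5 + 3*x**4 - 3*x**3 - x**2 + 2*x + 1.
90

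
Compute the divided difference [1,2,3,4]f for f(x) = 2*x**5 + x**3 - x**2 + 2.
131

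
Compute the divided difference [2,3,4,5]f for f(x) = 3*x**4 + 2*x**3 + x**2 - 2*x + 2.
44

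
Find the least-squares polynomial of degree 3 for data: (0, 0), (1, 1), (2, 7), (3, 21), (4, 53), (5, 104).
1/126 + (599/756)x + (-157/252)x² + (25/27)x³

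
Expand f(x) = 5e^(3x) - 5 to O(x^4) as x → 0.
15*x + 45*x**2/2 + 45*x**3/2 + O(x**4)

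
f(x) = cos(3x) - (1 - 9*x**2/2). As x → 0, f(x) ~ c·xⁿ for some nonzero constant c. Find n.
4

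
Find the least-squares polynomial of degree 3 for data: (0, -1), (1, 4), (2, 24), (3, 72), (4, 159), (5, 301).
-68/63 + (857/378)x + (211/252)x² + (233/108)x³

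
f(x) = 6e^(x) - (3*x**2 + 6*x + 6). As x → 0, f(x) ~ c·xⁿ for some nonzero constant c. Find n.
3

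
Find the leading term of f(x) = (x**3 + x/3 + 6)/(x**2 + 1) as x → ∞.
x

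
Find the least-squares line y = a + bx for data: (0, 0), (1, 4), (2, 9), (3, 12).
a = 1/10, b = 41/10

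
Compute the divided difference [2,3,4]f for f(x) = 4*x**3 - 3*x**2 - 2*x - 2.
33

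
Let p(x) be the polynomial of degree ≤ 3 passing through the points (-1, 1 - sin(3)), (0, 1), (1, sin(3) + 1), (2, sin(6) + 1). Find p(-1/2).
-5*sin(3)/8 + sin(6)/16 + 1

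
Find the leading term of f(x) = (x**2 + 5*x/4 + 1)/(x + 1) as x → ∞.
x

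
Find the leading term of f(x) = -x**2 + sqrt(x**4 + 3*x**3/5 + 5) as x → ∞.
3*x/10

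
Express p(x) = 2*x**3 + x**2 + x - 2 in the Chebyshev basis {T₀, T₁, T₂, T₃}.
(-3/2)T₀ + (5/2)T₁ + (1/2)T₂ + (1/2)T₃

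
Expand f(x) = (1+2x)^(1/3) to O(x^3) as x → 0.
1 + 2*x/3 - 4*x**2/9 + O(x**3)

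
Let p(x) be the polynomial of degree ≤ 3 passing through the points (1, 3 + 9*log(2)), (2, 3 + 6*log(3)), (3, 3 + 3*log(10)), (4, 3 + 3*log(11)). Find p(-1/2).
3 + log(5764607523034234880000000000000000000000000*11**(7/16)*2**(3/8)*3**(1/8)*5**(5/16)/146338258096183958787451128766993680429537)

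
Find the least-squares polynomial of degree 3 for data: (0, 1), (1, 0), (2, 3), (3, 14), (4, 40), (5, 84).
127/126 + (-877/756)x + (-83/126)x² + (91/108)x³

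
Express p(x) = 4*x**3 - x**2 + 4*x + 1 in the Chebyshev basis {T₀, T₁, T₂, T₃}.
(1/2)T₀ + (7)T₁ + (-1/2)T₂ + T₃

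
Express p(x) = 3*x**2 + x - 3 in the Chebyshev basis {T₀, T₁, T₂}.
(-3/2)T₀ + T₁ + (3/2)T₂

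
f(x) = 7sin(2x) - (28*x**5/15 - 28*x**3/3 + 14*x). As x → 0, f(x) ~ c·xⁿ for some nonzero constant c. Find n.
7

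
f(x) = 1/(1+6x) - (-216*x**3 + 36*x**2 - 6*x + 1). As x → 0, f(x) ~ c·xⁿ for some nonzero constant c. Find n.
4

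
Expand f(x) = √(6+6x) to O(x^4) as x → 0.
sqrt(6) + sqrt(6)*x/2 - sqrt(6)*x**2/8 + sqrt(6)*x**3/16 + O(x**4)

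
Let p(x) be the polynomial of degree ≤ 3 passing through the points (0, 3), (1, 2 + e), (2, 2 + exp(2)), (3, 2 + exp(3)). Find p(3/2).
-exp(3)/16 + 9*e/16 + 31/16 + 9*exp(2)/16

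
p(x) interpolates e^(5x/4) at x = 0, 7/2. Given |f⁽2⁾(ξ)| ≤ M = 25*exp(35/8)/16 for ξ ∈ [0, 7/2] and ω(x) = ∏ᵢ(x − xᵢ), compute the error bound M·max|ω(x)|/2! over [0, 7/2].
1225*exp(35/8)/512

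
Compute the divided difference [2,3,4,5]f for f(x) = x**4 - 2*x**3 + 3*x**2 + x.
12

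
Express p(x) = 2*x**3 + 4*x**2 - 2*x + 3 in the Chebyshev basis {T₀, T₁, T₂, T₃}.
(5)T₀ + (-1/2)T₁ + (2)T₂ + (1/2)T₃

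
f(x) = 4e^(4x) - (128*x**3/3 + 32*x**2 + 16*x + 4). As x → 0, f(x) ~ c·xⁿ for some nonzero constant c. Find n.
4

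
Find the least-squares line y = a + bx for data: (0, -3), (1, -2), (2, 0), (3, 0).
a = -29/10, b = 11/10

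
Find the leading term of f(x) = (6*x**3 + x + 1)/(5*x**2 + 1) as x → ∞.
6*x/5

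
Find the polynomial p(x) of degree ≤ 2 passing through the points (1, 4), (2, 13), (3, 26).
2*x**2 + 3*x - 1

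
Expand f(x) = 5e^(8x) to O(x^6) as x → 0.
5 + 40*x + 160*x**2 + 1280*x**3/3 + 2560*x**4/3 + 4096*x**5/3 + O(x**6)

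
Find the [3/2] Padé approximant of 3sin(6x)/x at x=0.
(18 - 378*x**2/5)/(9*x**2/5 + 1)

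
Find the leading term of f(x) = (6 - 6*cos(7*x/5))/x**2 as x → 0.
147/25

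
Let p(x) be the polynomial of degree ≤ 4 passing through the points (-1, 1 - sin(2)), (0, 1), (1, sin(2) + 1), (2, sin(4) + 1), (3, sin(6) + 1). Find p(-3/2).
35*sin(6)/128 + 63*sin(2)/128 + 1 - 45*sin(4)/32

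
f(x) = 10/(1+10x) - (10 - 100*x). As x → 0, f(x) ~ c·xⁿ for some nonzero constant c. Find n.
2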